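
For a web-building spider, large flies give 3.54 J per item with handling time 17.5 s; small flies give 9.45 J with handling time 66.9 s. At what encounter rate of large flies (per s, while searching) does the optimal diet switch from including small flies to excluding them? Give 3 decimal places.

0.132 per s

The zero-one rule: include small flies iff E₂/h₂ > λE₁/(1+λh₁). Equality gives the switch point.
λE₁h₂ = E₂ + λE₂h₁ ⇒ λ = E₂/(E₁h₂ − E₂h₁) = 9.45/(236.8 − 165.4) = 0.1323 per s.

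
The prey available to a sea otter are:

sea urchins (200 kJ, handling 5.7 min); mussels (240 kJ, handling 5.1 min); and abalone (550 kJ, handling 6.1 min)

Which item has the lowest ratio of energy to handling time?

In descending order of E/h:
abalone: 550/6.1 = 90.2 kJ/min
mussels: 240/5.1 = 47.1 kJ/min
sea urchins: 200/5.7 = 35.1 kJ/min

sea urchins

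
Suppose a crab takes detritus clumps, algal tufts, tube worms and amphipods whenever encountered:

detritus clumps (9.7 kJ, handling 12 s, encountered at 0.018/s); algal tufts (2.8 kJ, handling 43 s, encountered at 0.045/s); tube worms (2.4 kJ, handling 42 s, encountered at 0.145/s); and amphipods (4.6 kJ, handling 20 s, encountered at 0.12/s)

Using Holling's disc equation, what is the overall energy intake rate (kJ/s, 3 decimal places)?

0.103 kJ/s

R = (0.018×9.7 + 0.045×2.8 + 0.145×2.4 + 0.12×4.6) / (1 + 0.018×12 + 0.045×43 + 0.145×42 + 0.12×20) = 1.201/11.64 = 0.1031 kJ/s.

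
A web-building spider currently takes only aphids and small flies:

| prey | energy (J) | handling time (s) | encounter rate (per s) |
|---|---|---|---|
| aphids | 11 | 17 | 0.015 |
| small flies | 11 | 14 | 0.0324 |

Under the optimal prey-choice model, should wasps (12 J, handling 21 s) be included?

Yes

Current rate: (0.015×11 + 0.0324×11)/(1 + 0.015×17 + 0.0324×14) = 0.3052 J/s.
Profitability of wasps: 12/21 = 0.5714 J/s.
0.5714 > 0.3052, so adding wasps raises the average — include it.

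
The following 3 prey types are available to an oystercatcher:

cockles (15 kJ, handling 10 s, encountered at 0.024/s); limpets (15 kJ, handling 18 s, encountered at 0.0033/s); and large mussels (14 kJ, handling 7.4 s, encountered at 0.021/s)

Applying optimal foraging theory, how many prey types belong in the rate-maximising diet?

3

Rank by E/h (kJ/s): large mussels 1.89, cockles 1.5, limpets 0.833. Include each in turn until the next type's E/h falls below the running intake rate.
Rate on top 1: 0.2545. cockles: 1.5 > 0.2545 → include.
Rate on top 2: 0.4687. limpets: 0.833 > 0.4687 → include.
Optimal diet: large mussels, cockles, limpets — 3 of 3 types.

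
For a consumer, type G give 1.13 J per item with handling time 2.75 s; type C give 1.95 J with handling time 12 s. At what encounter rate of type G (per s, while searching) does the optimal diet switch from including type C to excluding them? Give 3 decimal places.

At the threshold, the rate on type G alone equals the profitability of type C: λ·1.13/(1 + λ·2.75) = 1.95/12 = 0.1625.
Rearranging, λ(1.13 − 0.1625×2.75) = 0.1625, so λ = 0.1625/0.6831 = 0.2379 per s.

0.238 per s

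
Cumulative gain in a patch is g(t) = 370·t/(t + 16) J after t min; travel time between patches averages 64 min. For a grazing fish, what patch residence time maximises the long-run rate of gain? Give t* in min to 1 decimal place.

By the marginal value theorem, leave when the instantaneous gain rate g'(t) equals the habitat-wide average g(t)/(T + t).
g'(t) = 370·16/(t + 16)². Setting 370·16/(t+16)² = 370t/[(t+16)(64+t)] gives 16(64+t) = t(t+16), so t² = 16×64 = 1024.
t* = √1024 = 32 min.

32.0 min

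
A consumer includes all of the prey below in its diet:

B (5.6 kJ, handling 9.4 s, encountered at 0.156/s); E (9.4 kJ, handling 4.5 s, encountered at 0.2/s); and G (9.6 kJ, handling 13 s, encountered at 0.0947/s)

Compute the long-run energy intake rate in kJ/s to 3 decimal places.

0.797 kJ/s

Energy encountered per unit search time: 0.156×5.6 + 0.2×9.4 + 0.0947×9.6 = 3.663 kJ/s.
Handling time per unit search time: 0.156×9.4 + 0.2×4.5 + 0.0947×13 = 3.598.
Rate = 3.663/(1 + 3.598) = 0.7967 kJ/s.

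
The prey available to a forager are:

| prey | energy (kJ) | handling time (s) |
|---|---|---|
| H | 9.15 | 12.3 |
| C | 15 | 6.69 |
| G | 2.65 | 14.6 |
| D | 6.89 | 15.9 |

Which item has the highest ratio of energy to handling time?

Profitability E/h (kJ/s): H = 9.15/12.3 = 0.744, C = 15/6.69 = 2.24, G = 2.65/14.6 = 0.182, D = 6.89/15.9 = 0.433.
Ranked: C > H > D > G.

C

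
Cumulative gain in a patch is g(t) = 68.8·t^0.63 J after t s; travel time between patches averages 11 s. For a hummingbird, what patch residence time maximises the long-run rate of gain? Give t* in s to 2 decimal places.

Optimal t* satisfies g'(t*) = g(t*)/(T + t*).
g'(t) = 0.63·68.8·t^-0.37. Setting 0.63·68.8·t^-0.37 = 68.8·t^0.63/(11+t) gives 0.63(11+t) = t, so 0.37·t = 0.63×11.
t* = 0.63×11/0.37 = 18.73 s.

18.73 s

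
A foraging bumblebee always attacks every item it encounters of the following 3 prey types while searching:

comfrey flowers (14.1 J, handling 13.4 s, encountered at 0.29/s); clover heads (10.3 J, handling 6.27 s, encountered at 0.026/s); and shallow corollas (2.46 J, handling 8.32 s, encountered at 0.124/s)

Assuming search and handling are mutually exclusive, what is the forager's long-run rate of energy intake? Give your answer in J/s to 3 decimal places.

R = (0.29×14.1 + 0.026×10.3 + 0.124×2.46) / (1 + 0.29×13.4 + 0.026×6.27 + 0.124×8.32) = 4.662/6.081 = 0.7667 J/s.

0.767 J/s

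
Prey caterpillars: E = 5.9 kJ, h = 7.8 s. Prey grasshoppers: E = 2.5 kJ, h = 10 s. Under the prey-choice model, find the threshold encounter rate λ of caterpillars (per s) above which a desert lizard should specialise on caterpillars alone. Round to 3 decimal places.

0.063 per s

At the threshold, the rate on caterpillars alone equals the profitability of grasshoppers: λ·5.9/(1 + λ·7.8) = 2.5/10 = 0.25.
Rearranging, λ(5.9 − 0.25×7.8) = 0.25, so λ = 0.25/3.95 = 0.06329 per s.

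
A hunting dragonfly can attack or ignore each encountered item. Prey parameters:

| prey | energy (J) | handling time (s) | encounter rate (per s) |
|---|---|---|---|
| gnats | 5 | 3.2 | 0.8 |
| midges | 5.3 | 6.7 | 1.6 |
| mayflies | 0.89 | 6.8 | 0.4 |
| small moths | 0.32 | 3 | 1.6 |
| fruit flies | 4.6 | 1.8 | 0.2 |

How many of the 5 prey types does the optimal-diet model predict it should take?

2

E/h in descending order: fruit flies 2.56, gnats 1.56, midges 0.791, mayflies 0.131, small moths 0.107 J/s. The optimal diet is the largest prefix of this list for which every included type satisfies E_i/h_i > R on the types above it.
Rate on top 1: 0.6765. gnats: 1.56 > 0.6765 → include.
Rate on top 2: 1.255. midges: 0.791 < 1.255 → exclude; stop.
Optimal diet: fruit flies, gnats — 2 of 5 types.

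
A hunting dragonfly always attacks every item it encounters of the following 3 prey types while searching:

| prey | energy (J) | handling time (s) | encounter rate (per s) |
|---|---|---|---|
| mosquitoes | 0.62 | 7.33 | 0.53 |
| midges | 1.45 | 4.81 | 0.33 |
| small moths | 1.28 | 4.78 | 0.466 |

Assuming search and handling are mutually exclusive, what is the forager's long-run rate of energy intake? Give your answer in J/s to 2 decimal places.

0.16 J/s

R = Σλ_iE_i / (1 + Σλ_ih_i)
Numerator: 0.53×0.62 + 0.33×1.45 + 0.466×1.28 = 1.404
Denominator: 1 + 0.53×7.33 + 0.33×4.81 + 0.466×4.78 = 8.7
R = 1.404/8.7 = 0.1613 J/s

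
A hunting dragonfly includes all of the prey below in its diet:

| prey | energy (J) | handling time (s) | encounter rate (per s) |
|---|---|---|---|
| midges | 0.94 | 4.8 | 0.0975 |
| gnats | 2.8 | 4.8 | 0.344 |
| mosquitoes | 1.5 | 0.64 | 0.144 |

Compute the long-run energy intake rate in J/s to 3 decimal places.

0.396 J/s

R = Σλ_iE_i / (1 + Σλ_ih_i)
Numerator: 0.0975×0.94 + 0.344×2.8 + 0.144×1.5 = 1.271
Denominator: 1 + 0.0975×4.8 + 0.344×4.8 + 0.144×0.64 = 3.211
R = 1.271/3.211 = 0.3957 J/s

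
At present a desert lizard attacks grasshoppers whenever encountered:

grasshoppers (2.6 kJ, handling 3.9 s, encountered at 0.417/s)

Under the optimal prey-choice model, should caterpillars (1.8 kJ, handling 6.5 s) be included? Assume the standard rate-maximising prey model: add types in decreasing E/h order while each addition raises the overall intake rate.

No

Current rate: (0.417×2.6)/(1 + 0.417×3.9) = 0.4128 kJ/s.
Profitability of caterpillars: 1.8/6.5 = 0.2769 kJ/s.
0.2769 < 0.4128, so adding caterpillars would lower the average — exclude it.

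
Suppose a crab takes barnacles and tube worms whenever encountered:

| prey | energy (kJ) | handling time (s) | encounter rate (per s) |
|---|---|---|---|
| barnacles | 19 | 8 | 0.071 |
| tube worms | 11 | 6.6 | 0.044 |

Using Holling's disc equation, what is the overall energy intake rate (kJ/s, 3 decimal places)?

R = Σλ_iE_i / (1 + Σλ_ih_i)
Numerator: 0.071×19 + 0.044×11 = 1.833
Denominator: 1 + 0.071×8 + 0.044×6.6 = 1.858
R = 1.833/1.858 = 0.9863 kJ/s

0.986 kJ/s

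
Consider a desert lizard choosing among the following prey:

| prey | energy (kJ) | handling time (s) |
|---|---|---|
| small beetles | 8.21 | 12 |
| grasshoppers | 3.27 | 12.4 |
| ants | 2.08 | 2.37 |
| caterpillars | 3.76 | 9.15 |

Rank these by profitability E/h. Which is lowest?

In descending order of E/h:
ants: 2.08/2.37 = 0.878 kJ/s
small beetles: 8.21/12 = 0.684 kJ/s
caterpillars: 3.76/9.15 = 0.411 kJ/s
grasshoppers: 3.27/12.4 = 0.264 kJ/s

grasshoppers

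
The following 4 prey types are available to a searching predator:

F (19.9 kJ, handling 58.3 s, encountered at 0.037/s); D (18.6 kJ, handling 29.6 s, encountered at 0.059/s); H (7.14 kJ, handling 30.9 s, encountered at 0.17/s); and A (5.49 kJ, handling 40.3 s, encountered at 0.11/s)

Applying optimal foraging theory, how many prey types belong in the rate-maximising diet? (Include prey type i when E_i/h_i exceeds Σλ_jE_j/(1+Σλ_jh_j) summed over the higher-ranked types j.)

1

E/h in descending order: D 0.628, F 0.341, H 0.231, A 0.136 kJ/s. The optimal diet is the largest prefix of this list for which every included type satisfies E_i/h_i > R on the types above it.
Rate on top 1: 0.3996. F: 0.341 < 0.3996 → exclude; stop.
Optimal diet: D — 1 of 4 types.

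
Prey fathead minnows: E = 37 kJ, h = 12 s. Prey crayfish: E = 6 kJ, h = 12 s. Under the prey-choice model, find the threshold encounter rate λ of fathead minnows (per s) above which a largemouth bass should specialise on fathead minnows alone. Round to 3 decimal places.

0.016 per s

The zero-one rule: include crayfish iff E₂/h₂ > λE₁/(1+λh₁). Equality gives the switch point.
λE₁h₂ = E₂ + λE₂h₁ ⇒ λ = E₂/(E₁h₂ − E₂h₁) = 6/(444 − 72) = 0.01613 per s.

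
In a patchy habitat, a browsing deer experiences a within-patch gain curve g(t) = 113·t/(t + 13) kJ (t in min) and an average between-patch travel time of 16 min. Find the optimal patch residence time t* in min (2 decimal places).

14.42 min

Maximise g(t)/(T+t): set derivative to zero → g'(t)(T+t) = g(t).
g'(t) = 113·13/(t + 13)². Setting 113·13/(t+13)² = 113t/[(t+13)(16+t)] gives 13(16+t) = t(t+13), so t² = 13×16 = 208.
t* = √208 = 14.42 min.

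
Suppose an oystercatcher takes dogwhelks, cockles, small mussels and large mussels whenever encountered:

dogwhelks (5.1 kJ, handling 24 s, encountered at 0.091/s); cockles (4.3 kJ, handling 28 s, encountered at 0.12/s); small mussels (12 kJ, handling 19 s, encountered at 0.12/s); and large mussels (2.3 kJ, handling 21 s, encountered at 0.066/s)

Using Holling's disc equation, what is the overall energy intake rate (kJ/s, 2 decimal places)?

0.25 kJ/s

Energy encountered per unit search time: 0.091×5.1 + 0.12×4.3 + 0.12×12 + 0.066×2.3 = 2.572 kJ/s.
Handling time per unit search time: 0.091×24 + 0.12×28 + 0.12×19 + 0.066×21 = 9.21.
Rate = 2.572/(1 + 9.21) = 0.2519 kJ/s.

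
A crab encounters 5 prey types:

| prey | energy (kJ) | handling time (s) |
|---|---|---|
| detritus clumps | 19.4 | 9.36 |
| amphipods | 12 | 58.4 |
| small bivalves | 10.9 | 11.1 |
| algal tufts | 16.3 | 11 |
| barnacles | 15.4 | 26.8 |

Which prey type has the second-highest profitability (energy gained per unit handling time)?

algal tufts

In descending order of E/h:
detritus clumps: 19.4/9.36 = 2.07 kJ/s
algal tufts: 16.3/11 = 1.48 kJ/s
small bivalves: 10.9/11.1 = 0.982 kJ/s
barnacles: 15.4/26.8 = 0.575 kJ/s
amphipods: 12/58.4 = 0.205 kJ/s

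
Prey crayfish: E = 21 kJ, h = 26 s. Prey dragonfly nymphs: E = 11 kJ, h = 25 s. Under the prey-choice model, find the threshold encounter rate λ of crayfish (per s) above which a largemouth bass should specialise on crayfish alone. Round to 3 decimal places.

Drop dragonfly nymphs once their profitability E₂/h₂ falls below the rate achievable on crayfish alone: E₂/h₂ = λE₁/(1 + λh₁).
Solve for λ: λE₁h₂ = E₂(1 + λh₁) → λ(E₁h₂ − E₂h₁) = E₂ → λ = E₂/(E₁h₂ − E₂h₁).
λ = 11/(21×25 − 11×26) = 11/239 = 0.04603 per s.

0.046 per s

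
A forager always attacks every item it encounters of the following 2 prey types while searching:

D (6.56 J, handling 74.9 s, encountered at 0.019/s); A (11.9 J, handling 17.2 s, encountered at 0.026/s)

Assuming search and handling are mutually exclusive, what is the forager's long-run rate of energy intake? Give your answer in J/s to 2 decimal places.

0.15 J/s

R = Σλ_iE_i / (1 + Σλ_ih_i)
Numerator: 0.019×6.56 + 0.026×11.9 = 0.434
Denominator: 1 + 0.019×74.9 + 0.026×17.2 = 2.87
R = 0.434/2.87 = 0.1512 J/s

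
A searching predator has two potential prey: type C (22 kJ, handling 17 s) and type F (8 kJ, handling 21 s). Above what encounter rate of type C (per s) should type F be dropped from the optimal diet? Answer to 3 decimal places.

Drop type F once their profitability E₂/h₂ falls below the rate achievable on type C alone: E₂/h₂ = λE₁/(1 + λh₁).
Solve for λ: λE₁h₂ = E₂(1 + λh₁) → λ(E₁h₂ − E₂h₁) = E₂ → λ = E₂/(E₁h₂ − E₂h₁).
λ = 8/(22×21 − 8×17) = 8/326 = 0.02454 per s.

0.025 per s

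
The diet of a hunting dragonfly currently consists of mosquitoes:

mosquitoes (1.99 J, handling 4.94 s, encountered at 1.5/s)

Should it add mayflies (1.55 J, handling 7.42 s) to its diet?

No

On mosquitoes alone, R = ΣλE/(1+Σλh) = 2.985/8.41 = 0.3549 J/s.
mayflies: E/h = 1.55/7.42 = 0.2089 J/s.
Since 0.2089 < R, time spent handling mayflies is better spent searching.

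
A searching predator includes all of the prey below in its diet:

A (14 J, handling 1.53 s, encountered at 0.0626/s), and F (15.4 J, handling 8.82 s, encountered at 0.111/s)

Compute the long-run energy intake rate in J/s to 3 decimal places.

1.246 J/s

R = (0.0626×14 + 0.111×15.4) / (1 + 0.0626×1.53 + 0.111×8.82) = 2.586/2.075 = 1.246 J/s.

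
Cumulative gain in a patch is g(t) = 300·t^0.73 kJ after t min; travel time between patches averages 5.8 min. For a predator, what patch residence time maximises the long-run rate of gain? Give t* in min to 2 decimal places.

Maximise g(t)/(T+t): set derivative to zero → g'(t)(T+t) = g(t).
g'(t) = 0.73·300·t^-0.27. Setting 0.73·300·t^-0.27 = 300·t^0.73/(5.8+t) gives 0.73(5.8+t) = t, so 0.27·t = 0.73×5.8.
t* = 0.73×5.8/0.27 = 15.68 min.

15.68 min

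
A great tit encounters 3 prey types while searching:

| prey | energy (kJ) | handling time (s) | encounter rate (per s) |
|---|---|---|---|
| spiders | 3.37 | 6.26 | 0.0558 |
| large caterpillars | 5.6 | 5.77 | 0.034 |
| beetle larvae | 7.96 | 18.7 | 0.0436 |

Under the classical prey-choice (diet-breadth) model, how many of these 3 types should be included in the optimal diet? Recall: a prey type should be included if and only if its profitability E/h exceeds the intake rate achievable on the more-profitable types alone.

3

Rank by E/h (kJ/s): large caterpillars 0.971, spiders 0.538, beetle larvae 0.426. Include each in turn until the next type's E/h falls below the running intake rate.
Rate on top 1: 0.1592. spiders: 0.538 > 0.1592 → include.
Rate on top 2: 0.2449. beetle larvae: 0.426 > 0.2449 → include.
Optimal diet: large caterpillars, spiders, beetle larvae — 3 of 3 types.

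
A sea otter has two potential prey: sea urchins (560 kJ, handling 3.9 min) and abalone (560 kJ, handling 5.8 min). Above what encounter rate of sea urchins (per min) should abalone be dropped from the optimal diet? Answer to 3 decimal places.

0.526 per min

At the threshold, the rate on sea urchins alone equals the profitability of abalone: λ·560/(1 + λ·3.9) = 560/5.8 = 96.55.
Rearranging, λ(560 − 96.55×3.9) = 96.55, so λ = 96.55/183.4 = 0.5263 per min.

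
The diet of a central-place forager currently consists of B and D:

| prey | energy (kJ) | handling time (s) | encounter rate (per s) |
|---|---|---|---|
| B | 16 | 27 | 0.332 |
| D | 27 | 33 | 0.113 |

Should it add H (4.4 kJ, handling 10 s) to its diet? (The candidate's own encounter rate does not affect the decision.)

No

Intake rate on the current diet: R = (0.332×16 + 0.113×27) / (1 + 0.332×27 + 0.113×33) = 8.363/13.69 = 0.6108 kJ/s.
Profitability of H: 4.4/10 = 0.44 kJ/s.
0.44 < 0.6108, so adding H would lower the average — exclude it.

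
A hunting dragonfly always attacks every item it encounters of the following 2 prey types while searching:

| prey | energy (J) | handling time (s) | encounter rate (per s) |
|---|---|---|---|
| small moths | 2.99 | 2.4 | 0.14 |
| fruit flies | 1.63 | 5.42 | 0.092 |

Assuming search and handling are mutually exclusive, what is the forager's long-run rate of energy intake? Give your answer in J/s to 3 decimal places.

R = Σλ_iE_i / (1 + Σλ_ih_i)
Numerator: 0.14×2.99 + 0.092×1.63 = 0.5686
Denominator: 1 + 0.14×2.4 + 0.092×5.42 = 1.835
R = 0.5686/1.835 = 0.3099 J/s

0.310 J/s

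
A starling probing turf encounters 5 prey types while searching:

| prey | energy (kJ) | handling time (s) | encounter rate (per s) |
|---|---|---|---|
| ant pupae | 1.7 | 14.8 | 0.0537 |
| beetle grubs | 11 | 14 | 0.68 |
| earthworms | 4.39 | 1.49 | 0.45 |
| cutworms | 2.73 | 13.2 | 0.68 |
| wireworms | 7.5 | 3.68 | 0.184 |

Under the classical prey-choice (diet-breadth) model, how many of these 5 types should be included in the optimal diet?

Profitabilities (E/h, kJ/s): earthworms 2.95, wireworms 2.04, beetle grubs 0.786, cutworms 0.207, ant pupae 0.115. Add prey in this order while the next type's profitability exceeds the intake rate on those already taken.
Rate on top 1: 1.183. wireworms: 2.04 > 1.183 → include.
Rate on top 2: 1.429. beetle grubs: 0.786 < 1.429 → exclude; stop.
Optimal diet: earthworms, wireworms — 2 of 5 types.

2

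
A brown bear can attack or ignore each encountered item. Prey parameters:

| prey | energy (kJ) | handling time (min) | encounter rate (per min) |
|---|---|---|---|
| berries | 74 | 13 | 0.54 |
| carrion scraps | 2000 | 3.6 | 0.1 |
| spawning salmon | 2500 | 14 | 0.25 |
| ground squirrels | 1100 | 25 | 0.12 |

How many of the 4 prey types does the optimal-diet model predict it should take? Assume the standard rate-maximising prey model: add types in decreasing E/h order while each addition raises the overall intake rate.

Profitabilities (E/h, kJ/min): carrion scraps 556, spawning salmon 179, ground squirrels 44, berries 5.69. Add prey in this order while the next type's profitability exceeds the intake rate on those already taken.
Rate on top 1: 147.1. spawning salmon: 179 > 147.1 → include.
Rate on top 2: 169.8. ground squirrels: 44 < 169.8 → exclude; stop.
Optimal diet: carrion scraps, spawning salmon — 2 of 4 types.

2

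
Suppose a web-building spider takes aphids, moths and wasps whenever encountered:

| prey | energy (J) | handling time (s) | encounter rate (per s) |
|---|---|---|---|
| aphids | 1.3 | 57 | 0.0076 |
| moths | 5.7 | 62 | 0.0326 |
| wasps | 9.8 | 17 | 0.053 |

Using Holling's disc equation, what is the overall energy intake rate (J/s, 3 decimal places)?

R = (0.0076×1.3 + 0.0326×5.7 + 0.053×9.8) / (1 + 0.0076×57 + 0.0326×62 + 0.053×17) = 0.7151/4.355 = 0.1642 J/s.

0.164 J/s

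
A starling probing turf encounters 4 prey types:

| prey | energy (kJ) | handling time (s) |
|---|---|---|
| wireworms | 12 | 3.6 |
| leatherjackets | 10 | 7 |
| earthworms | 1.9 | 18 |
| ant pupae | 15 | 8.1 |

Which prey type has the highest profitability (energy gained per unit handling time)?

Profitability E/h (kJ/s): wireworms = 12/3.6 = 3.33, leatherjackets = 10/7 = 1.43, earthworms = 1.9/18 = 0.106, ant pupae = 15/8.1 = 1.85.
Ranked: wireworms > ant pupae > leatherjackets > earthworms.

wireworms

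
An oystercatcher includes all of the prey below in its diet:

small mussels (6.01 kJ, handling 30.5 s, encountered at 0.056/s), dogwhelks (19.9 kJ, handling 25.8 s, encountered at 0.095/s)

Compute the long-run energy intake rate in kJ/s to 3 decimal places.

0.432 kJ/s

R = Σλ_iE_i / (1 + Σλ_ih_i)
Numerator: 0.056×6.01 + 0.095×19.9 = 2.227
Denominator: 1 + 0.056×30.5 + 0.095×25.8 = 5.159
R = 2.227/5.159 = 0.4317 kJ/s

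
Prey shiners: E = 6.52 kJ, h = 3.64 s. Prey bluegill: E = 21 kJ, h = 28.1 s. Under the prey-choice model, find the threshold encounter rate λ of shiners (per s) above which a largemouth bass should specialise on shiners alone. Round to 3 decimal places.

0.197 per s

The zero-one rule: include bluegill iff E₂/h₂ > λE₁/(1+λh₁). Equality gives the switch point.
λE₁h₂ = E₂ + λE₂h₁ ⇒ λ = E₂/(E₁h₂ − E₂h₁) = 21/(183.2 − 76.44) = 0.1967 per s.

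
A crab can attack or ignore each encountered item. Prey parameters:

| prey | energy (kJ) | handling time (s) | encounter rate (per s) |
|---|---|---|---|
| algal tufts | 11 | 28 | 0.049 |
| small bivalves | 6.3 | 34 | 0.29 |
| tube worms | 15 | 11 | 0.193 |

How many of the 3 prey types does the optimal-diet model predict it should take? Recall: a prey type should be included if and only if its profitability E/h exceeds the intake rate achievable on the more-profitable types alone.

1

E/h in descending order: tube worms 1.36, algal tufts 0.393, small bivalves 0.185 kJ/s. The optimal diet is the largest prefix of this list for which every included type satisfies E_i/h_i > R on the types above it.
Rate on top 1: 0.927. algal tufts: 0.393 < 0.927 → exclude; stop.
Optimal diet: tube worms — 1 of 3 types.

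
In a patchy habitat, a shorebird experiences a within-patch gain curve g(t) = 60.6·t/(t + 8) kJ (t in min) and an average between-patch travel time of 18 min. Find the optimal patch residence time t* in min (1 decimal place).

12.0 min

Optimal t* satisfies g'(t*) = g(t*)/(T + t*).
g'(t) = 60.6·8/(t + 8)². Setting 60.6·8/(t+8)² = 60.6t/[(t+8)(18+t)] gives 8(18+t) = t(t+8), so t² = 8×18 = 144.
t* = √144 = 12 min.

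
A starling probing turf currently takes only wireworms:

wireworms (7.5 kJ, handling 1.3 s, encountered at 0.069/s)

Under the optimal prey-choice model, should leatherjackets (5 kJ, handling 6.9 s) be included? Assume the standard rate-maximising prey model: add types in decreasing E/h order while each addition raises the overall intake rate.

Current rate: (0.069×7.5)/(1 + 0.069×1.3) = 0.4749 kJ/s.
Profitability of leatherjackets: 5/6.9 = 0.7246 kJ/s.
0.7246 > 0.4749, so adding leatherjackets raises the average — include it.

Yes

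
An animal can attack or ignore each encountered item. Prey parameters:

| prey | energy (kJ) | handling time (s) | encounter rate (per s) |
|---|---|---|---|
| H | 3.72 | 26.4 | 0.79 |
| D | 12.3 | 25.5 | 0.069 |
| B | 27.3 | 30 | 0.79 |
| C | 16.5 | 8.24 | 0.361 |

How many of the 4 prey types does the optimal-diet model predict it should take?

1

Profitabilities (E/h, kJ/s): C 2, B 0.91, D 0.482, H 0.141. Add prey in this order while the next type's profitability exceeds the intake rate on those already taken.
Rate on top 1: 1.499. B: 0.91 < 1.499 → exclude; stop.
Optimal diet: C — 1 of 4 types.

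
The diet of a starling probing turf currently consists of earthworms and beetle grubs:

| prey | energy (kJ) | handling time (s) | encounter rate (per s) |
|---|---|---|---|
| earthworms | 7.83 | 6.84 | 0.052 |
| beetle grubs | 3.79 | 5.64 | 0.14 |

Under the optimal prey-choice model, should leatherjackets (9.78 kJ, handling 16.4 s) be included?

Yes

On earthworms and beetle grubs alone, R = ΣλE/(1+Σλh) = 0.9378/2.145 = 0.4371 kJ/s.
leatherjackets: E/h = 9.78/16.4 = 0.5963 kJ/s.
0.5963 > 0.4371, so adding leatherjackets raises the average — include it.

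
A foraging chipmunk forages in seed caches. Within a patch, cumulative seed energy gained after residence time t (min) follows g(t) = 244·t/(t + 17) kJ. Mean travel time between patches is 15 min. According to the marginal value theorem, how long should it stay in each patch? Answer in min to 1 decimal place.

16.0 min

By the marginal value theorem, leave when the instantaneous gain rate g'(t) equals the habitat-wide average g(t)/(T + t).
g'(t) = 244·17/(t + 17)². Setting 244·17/(t+17)² = 244t/[(t+17)(15+t)] gives 17(15+t) = t(t+17), so t² = 17×15 = 255.
t* = √255 = 15.97 min.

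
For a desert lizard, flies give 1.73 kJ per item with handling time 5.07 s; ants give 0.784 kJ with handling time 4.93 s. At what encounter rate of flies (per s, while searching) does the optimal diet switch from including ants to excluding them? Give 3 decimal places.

At the threshold, the rate on flies alone equals the profitability of ants: λ·1.73/(1 + λ·5.07) = 0.784/4.93 = 0.159.
Rearranging, λ(1.73 − 0.159×5.07) = 0.159, so λ = 0.159/0.9237 = 0.1722 per s.

0.172 per s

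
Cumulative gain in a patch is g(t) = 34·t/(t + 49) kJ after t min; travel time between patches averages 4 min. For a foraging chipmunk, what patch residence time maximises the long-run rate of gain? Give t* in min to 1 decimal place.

14.0 min

Optimal t* satisfies g'(t*) = g(t*)/(T + t*).
g'(t) = 34·49/(t + 49)². Setting 34·49/(t+49)² = 34t/[(t+49)(4+t)] gives 49(4+t) = t(t+49), so t² = 49×4 = 196.
t* = √196 = 14 min.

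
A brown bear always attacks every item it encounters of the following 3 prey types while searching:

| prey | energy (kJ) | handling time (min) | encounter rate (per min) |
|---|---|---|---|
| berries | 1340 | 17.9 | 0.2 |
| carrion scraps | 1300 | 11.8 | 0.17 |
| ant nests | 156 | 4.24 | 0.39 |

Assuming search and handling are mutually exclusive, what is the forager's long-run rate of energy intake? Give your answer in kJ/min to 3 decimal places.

66.731 kJ/min

R = (0.2×1340 + 0.17×1300 + 0.39×156) / (1 + 0.2×17.9 + 0.17×11.8 + 0.39×4.24) = 549.8/8.24 = 66.73 kJ/min.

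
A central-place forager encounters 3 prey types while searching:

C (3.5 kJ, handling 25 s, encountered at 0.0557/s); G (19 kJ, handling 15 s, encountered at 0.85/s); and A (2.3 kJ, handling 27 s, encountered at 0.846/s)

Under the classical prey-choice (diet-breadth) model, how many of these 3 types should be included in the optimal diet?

1

E/h in descending order: G 1.27, C 0.14, A 0.0852 kJ/s. The optimal diet is the largest prefix of this list for which every included type satisfies E_i/h_i > R on the types above it.
Rate on top 1: 1.175. C: 0.14 < 1.175 → exclude; stop.
Optimal diet: G — 1 of 3 types.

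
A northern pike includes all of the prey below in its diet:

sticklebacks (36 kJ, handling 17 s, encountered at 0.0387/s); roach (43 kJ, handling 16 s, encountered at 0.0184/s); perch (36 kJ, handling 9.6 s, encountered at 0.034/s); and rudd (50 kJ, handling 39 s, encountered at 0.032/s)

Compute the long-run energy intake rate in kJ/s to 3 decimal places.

1.420 kJ/s

R = (0.0387×36 + 0.0184×43 + 0.034×36 + 0.032×50) / (1 + 0.0387×17 + 0.0184×16 + 0.034×9.6 + 0.032×39) = 5.008/3.527 = 1.42 kJ/s.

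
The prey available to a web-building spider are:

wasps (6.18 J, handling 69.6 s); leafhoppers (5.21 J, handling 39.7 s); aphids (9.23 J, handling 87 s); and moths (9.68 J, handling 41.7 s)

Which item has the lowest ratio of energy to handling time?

wasps

Profitability E/h (J/s): wasps = 6.18/69.6 = 0.0888, leafhoppers = 5.21/39.7 = 0.131, aphids = 9.23/87 = 0.106, moths = 9.68/41.7 = 0.232.
Ranked: moths > leafhoppers > aphids > wasps.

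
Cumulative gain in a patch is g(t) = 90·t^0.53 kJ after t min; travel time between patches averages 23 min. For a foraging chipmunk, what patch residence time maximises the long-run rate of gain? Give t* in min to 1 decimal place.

By the marginal value theorem, leave when the instantaneous gain rate g'(t) equals the habitat-wide average g(t)/(T + t).
g'(t) = 0.53·90·t^-0.47. Setting 0.53·90·t^-0.47 = 90·t^0.53/(23+t) gives 0.53(23+t) = t, so 0.47·t = 0.53×23.
t* = 0.53×23/0.47 = 25.94 min.

25.9 min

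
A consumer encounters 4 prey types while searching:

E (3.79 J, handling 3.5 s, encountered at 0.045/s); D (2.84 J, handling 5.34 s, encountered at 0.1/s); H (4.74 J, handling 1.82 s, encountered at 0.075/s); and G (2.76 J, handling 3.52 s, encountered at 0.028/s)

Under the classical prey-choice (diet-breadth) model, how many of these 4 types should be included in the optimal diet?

Profitabilities (E/h, J/s): H 2.6, E 1.08, G 0.784, D 0.532. Add prey in this order while the next type's profitability exceeds the intake rate on those already taken.
Rate on top 1: 0.3128. E: 1.08 > 0.3128 → include.
Rate on top 2: 0.4065. G: 0.784 > 0.4065 → include.
Rate on top 3: 0.4333. D: 0.532 > 0.4333 → include.
Optimal diet: H, E, G, D — 4 of 4 types.

4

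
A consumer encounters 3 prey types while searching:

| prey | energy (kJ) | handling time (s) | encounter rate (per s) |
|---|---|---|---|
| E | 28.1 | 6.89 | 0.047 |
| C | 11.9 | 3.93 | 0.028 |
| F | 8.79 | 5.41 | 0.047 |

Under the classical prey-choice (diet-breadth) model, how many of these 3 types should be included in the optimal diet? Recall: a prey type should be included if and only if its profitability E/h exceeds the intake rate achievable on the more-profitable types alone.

Rank by E/h (kJ/s): E 4.08, C 3.03, F 1.62. Include each in turn until the next type's E/h falls below the running intake rate.
Rate on top 1: 0.9976. C: 3.03 > 0.9976 → include.
Rate on top 2: 1.153. F: 1.62 > 1.153 → include.
Optimal diet: E, C, F — 3 of 3 types.

3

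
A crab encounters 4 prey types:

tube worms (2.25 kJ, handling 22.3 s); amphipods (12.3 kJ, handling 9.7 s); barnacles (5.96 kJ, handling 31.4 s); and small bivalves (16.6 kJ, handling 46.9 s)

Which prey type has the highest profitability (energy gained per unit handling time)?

Profitability E/h (kJ/s): tube worms = 2.25/22.3 = 0.101, amphipods = 12.3/9.7 = 1.27, barnacles = 5.96/31.4 = 0.19, small bivalves = 16.6/46.9 = 0.354.
Ranked: amphipods > small bivalves > barnacles > tube worms.

amphipods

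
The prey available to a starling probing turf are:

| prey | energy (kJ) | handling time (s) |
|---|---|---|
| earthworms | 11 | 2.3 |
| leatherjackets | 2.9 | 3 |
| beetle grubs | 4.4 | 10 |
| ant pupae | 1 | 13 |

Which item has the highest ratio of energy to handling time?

earthworms

Profitability E/h (kJ/s): earthworms = 11/2.3 = 4.78, leatherjackets = 2.9/3 = 0.967, beetle grubs = 4.4/10 = 0.44, ant pupae = 1/13 = 0.0769.
Ranked: earthworms > leatherjackets > beetle grubs > ant pupae.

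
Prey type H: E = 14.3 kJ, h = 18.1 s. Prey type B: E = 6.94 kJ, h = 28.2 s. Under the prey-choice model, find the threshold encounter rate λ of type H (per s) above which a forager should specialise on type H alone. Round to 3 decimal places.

0.025 per s

At the threshold, the rate on type H alone equals the profitability of type B: λ·14.3/(1 + λ·18.1) = 6.94/28.2 = 0.2461.
Rearranging, λ(14.3 − 0.2461×18.1) = 0.2461, so λ = 0.2461/9.846 = 0.025 per s.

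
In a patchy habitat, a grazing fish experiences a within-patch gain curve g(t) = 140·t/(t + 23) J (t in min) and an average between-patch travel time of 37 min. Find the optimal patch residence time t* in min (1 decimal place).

29.2 min

Maximise g(t)/(T+t): set derivative to zero → g'(t)(T+t) = g(t).
g'(t) = 140·23/(t + 23)². Setting 140·23/(t+23)² = 140t/[(t+23)(37+t)] gives 23(37+t) = t(t+23), so t² = 23×37 = 851.
t* = √851 = 29.17 min.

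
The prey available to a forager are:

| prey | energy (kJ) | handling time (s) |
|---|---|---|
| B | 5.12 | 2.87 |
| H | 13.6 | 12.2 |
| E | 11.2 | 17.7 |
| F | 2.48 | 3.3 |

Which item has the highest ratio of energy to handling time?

Profitability E/h (kJ/s): B = 5.12/2.87 = 1.78, H = 13.6/12.2 = 1.11, E = 11.2/17.7 = 0.633, F = 2.48/3.3 = 0.752.
Ranked: B > H > F > E.

B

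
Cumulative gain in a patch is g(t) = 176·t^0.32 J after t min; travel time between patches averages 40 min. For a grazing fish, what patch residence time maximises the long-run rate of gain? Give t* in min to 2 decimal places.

18.82 min

By the marginal value theorem, leave when the instantaneous gain rate g'(t) equals the habitat-wide average g(t)/(T + t).
g'(t) = 0.32·176·t^-0.68. Setting 0.32·176·t^-0.68 = 176·t^0.32/(40+t) gives 0.32(40+t) = t, so 0.68·t = 0.32×40.
t* = 0.32×40/0.68 = 18.82 min.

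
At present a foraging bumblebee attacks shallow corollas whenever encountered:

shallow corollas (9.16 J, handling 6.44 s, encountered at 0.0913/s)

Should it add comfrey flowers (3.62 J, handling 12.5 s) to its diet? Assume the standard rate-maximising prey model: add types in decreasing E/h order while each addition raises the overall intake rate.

Current rate: (0.0913×9.16)/(1 + 0.0913×6.44) = 0.5267 J/s.
comfrey flowers: E/h = 3.62/12.5 = 0.2896 J/s.
Since 0.2896 < R, time spent handling comfrey flowers is better spent searching.

No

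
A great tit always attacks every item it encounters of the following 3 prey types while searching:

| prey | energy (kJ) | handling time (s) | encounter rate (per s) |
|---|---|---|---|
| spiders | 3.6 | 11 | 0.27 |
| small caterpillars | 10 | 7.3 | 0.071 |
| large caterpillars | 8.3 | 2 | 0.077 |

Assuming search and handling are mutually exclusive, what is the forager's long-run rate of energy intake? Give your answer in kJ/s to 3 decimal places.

0.500 kJ/s

R = (0.27×3.6 + 0.071×10 + 0.077×8.3) / (1 + 0.27×11 + 0.071×7.3 + 0.077×2) = 2.321/4.642 = 0.5 kJ/s.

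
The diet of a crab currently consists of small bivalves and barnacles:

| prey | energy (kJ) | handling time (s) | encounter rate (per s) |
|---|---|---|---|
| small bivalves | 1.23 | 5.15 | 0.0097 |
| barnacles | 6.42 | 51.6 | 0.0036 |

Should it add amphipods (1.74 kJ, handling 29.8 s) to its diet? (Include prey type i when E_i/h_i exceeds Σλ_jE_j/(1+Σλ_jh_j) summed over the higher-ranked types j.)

Yes

On small bivalves and barnacles alone, R = ΣλE/(1+Σλh) = 0.03504/1.236 = 0.02836 kJ/s.
amphipods: E/h = 1.74/29.8 = 0.05839 kJ/s.
Since 0.05839 > R, including amphipods increases the long-run rate.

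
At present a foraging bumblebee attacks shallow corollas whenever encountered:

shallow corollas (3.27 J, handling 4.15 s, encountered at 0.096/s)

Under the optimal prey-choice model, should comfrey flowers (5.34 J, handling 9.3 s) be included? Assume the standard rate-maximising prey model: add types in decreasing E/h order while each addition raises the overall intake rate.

Yes

On shallow corollas alone, R = ΣλE/(1+Σλh) = 0.3139/1.398 = 0.2245 J/s.
Profitability of comfrey flowers: 5.34/9.3 = 0.5742 J/s.
Since 0.5742 > R, including comfrey flowers increases the long-run rate.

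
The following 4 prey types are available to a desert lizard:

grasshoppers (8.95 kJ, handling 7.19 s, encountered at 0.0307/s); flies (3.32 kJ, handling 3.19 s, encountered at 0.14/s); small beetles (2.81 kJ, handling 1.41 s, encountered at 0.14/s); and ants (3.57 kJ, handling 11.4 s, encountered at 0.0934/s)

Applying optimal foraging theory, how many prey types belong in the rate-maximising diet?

3

Rank by E/h (kJ/s): small beetles 1.99, grasshoppers 1.24, flies 1.04, ants 0.313. Include each in turn until the next type's E/h falls below the running intake rate.
Rate on top 1: 0.3285. grasshoppers: 1.24 > 0.3285 → include.
Rate on top 2: 0.4712. flies: 1.04 > 0.4712 → include.
Rate on top 3: 0.6076. ants: 0.313 < 0.6076 → exclude; stop.
Optimal diet: small beetles, grasshoppers, flies — 3 of 4 types.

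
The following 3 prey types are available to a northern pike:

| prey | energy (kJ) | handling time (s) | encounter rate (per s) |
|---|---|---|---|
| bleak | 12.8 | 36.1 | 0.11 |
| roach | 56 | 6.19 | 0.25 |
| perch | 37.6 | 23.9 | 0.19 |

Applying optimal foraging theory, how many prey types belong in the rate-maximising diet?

1

Profitabilities (E/h, kJ/s): roach 9.05, perch 1.57, bleak 0.355. Add prey in this order while the next type's profitability exceeds the intake rate on those already taken.
Rate on top 1: 5.496. perch: 1.57 < 5.496 → exclude; stop.
Optimal diet: roach — 1 of 3 types.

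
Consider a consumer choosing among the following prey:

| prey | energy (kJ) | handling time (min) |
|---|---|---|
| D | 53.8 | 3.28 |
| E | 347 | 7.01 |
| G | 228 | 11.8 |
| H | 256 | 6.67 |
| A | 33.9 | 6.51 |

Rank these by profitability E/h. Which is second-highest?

H

Profitability E/h (kJ/min): D = 53.8/3.28 = 16.4, E = 347/7.01 = 49.5, G = 228/11.8 = 19.3, H = 256/6.67 = 38.4, A = 33.9/6.51 = 5.21.
Ranked: E > H > G > D > A.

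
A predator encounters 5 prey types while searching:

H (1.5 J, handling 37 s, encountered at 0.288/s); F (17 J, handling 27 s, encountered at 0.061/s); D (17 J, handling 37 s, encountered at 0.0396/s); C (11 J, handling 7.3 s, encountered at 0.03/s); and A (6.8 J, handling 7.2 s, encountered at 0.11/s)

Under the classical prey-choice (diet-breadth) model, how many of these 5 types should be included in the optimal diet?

Profitabilities (E/h, J/s): C 1.51, A 0.944, F 0.63, D 0.459, H 0.0405. Add prey in this order while the next type's profitability exceeds the intake rate on those already taken.
Rate on top 1: 0.2707. A: 0.944 > 0.2707 → include.
Rate on top 2: 0.5361. F: 0.63 > 0.5361 → include.
Rate on top 3: 0.5782. D: 0.459 < 0.5782 → exclude; stop.
Optimal diet: C, A, F — 3 of 5 types.

3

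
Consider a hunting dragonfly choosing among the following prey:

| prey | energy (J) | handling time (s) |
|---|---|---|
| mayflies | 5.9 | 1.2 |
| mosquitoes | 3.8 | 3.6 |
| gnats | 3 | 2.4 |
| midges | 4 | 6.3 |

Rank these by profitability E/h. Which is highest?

In descending order of E/h:
mayflies: 5.9/1.2 = 4.92 J/s
gnats: 3/2.4 = 1.25 J/s
mosquitoes: 3.8/3.6 = 1.06 J/s
midges: 4/6.3 = 0.635 J/s

mayflies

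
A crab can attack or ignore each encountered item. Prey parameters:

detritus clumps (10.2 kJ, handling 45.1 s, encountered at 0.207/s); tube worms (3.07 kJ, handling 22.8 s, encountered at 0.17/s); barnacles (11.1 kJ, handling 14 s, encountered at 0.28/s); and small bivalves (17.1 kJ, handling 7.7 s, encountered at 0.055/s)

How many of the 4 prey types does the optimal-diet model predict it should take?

E/h in descending order: small bivalves 2.22, barnacles 0.793, detritus clumps 0.226, tube worms 0.135 kJ/s. The optimal diet is the largest prefix of this list for which every included type satisfies E_i/h_i > R on the types above it.
Rate on top 1: 0.6607. barnacles: 0.793 > 0.6607 → include.
Rate on top 2: 0.7576. detritus clumps: 0.226 < 0.7576 → exclude; stop.
Optimal diet: small bivalves, barnacles — 2 of 4 types.

2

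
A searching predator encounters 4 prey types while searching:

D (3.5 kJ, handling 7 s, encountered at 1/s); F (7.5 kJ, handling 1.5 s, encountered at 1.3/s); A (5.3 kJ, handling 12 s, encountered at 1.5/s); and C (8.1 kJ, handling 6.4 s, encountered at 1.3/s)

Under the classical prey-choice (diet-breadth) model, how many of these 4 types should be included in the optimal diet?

1

E/h in descending order: F 5, C 1.27, D 0.5, A 0.442 kJ/s. The optimal diet is the largest prefix of this list for which every included type satisfies E_i/h_i > R on the types above it.
Rate on top 1: 3.305. C: 1.27 < 3.305 → exclude; stop.
Optimal diet: F — 1 of 4 types.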